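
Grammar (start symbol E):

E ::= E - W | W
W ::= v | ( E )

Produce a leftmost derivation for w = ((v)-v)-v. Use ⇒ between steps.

E ⇒ E-W ⇒ W-W ⇒ (E)-W ⇒ (E-W)-W ⇒ (W-W)-W ⇒ ((E)-W)-W ⇒ ((W)-W)-W ⇒ ((v)-W)-W ⇒ ((v)-v)-W ⇒ ((v)-v)-v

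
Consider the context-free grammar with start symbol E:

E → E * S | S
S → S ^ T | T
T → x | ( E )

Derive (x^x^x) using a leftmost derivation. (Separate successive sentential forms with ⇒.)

E⇒S⇒T⇒(E)⇒(S)⇒(S^T)⇒(S^T^T)⇒(T^T^T)⇒(x^T^T)⇒(x^x^T)⇒(x^x^x)

E ⇒ S   [E → S]
S ⇒ T   [S → T]
T ⇒ (E)   [T → ( E )]
(E) ⇒ (S)   [E → S]
(S) ⇒ (S^T)   [S → S ^ T]
(S^T) ⇒ (S^T^T)   [S → S ^ T]
(S^T^T) ⇒ (T^T^T)   [S → T]
(T^T^T) ⇒ (x^T^T)   [T → x]
(x^T^T) ⇒ (x^x^T)   [T → x]
(x^x^T) ⇒ (x^x^x)   [T → x]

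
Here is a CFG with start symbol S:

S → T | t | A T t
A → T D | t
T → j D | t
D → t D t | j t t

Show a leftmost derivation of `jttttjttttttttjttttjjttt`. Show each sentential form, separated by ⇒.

S⇒ATt⇒TDTt⇒jDDTt⇒jtDtDTt⇒jttDttDTt⇒jtttDtttDTt⇒jttttDttttDTt⇒jttttjttttttDTt⇒jttttjtttttttDtTt⇒jttttjttttttttDttTt⇒jttttjttttttttjttttTt⇒jttttjttttttttjttttjDt⇒jttttjttttttttjttttjjttt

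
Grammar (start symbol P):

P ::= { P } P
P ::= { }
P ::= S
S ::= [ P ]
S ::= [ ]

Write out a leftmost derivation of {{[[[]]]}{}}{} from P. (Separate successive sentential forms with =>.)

P => {P}P   [P ::= { P } P]
{P}P => {{P}P}P   [P ::= { P } P]
{{P}P}P => {{S}P}P   [P ::= S]
{{S}P}P => {{[P]}P}P   [S ::= [ P ]]
{{[P]}P}P => {{[S]}P}P   [P ::= S]
{{[S]}P}P => {{[[P]]}P}P   [S ::= [ P ]]
{{[[P]]}P}P => {{[[S]]}P}P   [P ::= S]
{{[[S]]}P}P => {{[[[]]]}P}P   [S ::= [ ]]
{{[[[]]]}P}P => {{[[[]]]}{}}P   [P ::= { }]
{{[[[]]]}{}}P => {{[[[]]]}{}}{}   [P ::= { }]

P=>{P}P=>{{P}P}P=>{{S}P}P=>{{[P]}P}P=>{{[S]}P}P=>{{[[P]]}P}P=>{{[[S]]}P}P=>{{[[[]]]}P}P=>{{[[[]]]}{}}P=>{{[[[]]]}{}}{}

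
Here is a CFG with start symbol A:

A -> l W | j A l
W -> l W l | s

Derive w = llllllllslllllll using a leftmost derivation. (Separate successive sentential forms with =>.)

A => lW => llWl => lllWll => llllWlll => lllllWllll => llllllWlllll => lllllllWllllll => llllllllWlllllll => llllllllslllllll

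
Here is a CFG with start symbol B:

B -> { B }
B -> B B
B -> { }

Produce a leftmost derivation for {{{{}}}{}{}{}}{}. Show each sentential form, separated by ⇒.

B ⇒ BB ⇒ {B}B ⇒ {BB}B ⇒ {BBB}B ⇒ {BBBB}B ⇒ {{B}BBB}B ⇒ {{{B}}BBB}B ⇒ {{{{}}}BBB}B ⇒ {{{{}}}{}BB}B ⇒ {{{{}}}{}{}B}B ⇒ {{{{}}}{}{}{}}B ⇒ {{{{}}}{}{}{}}{}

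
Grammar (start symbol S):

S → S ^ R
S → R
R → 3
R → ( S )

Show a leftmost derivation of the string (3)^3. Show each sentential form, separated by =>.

S=>S^R=>R^R=>(S)^R=>(R)^R=>(3)^R=>(3)^3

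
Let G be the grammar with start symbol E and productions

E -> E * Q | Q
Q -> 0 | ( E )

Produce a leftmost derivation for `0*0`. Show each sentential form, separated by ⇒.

E⇒E*Q⇒Q*Q⇒0*Q⇒0*0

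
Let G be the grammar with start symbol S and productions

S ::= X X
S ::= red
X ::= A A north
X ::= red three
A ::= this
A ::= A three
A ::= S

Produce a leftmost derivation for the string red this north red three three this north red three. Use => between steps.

S => X X => A A north X => A three A north X => S three A north X => X X three A north X => A A north X three A north X => S A north X three A north X => red A north X three A north X => red this north X three A north X => red this north red three three A north X => red this north red three three this north X => red this north red three three this north red three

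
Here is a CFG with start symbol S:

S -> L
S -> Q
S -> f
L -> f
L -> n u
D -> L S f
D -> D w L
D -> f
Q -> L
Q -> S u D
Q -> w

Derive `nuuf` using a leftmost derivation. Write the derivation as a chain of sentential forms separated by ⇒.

S⇒Q⇒SuD⇒QuD⇒LuD⇒nuuD⇒nuuf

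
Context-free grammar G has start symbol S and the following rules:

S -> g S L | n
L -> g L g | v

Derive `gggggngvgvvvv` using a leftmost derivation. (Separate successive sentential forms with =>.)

S => gSL   [S -> g S L]
gSL => ggSLL   [S -> g S L]
ggSLL => gggSLLL   [S -> g S L]
gggSLLL => ggggSLLLL   [S -> g S L]
ggggSLLLL => gggggSLLLLL   [S -> g S L]
gggggSLLLLL => gggggnLLLLL   [S -> n]
gggggnLLLLL => gggggngLgLLLL   [L -> g L g]
gggggngLgLLLL => gggggngvgLLLL   [L -> v]
gggggngvgLLLL => gggggngvgvLLL   [L -> v]
gggggngvgvLLL => gggggngvgvvLL   [L -> v]
gggggngvgvvLL => gggggngvgvvvL   [L -> v]
gggggngvgvvvL => gggggngvgvvvv   [L -> v]

S => gSL => ggSLL => gggSLLL => ggggSLLLL => gggggSLLLLL => gggggnLLLLL => gggggngLgLLLL => gggggngvgLLLL => gggggngvgvLLL => gggggngvgvvLL => gggggngvgvvvL => gggggngvgvvvv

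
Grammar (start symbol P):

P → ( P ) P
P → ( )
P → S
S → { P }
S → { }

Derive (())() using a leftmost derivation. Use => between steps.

P => (P)P   [P → ( P ) P]
(P)P => (())P   [P → ( )]
(())P => (())()   [P → ( )]

P=>(P)P=>(())P=>(())()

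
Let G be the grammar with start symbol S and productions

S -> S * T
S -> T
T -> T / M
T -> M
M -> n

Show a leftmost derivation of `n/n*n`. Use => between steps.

S => S*T   [S -> S * T]
S*T => T*T   [S -> T]
T*T => T/M*T   [T -> T / M]
T/M*T => M/M*T   [T -> M]
M/M*T => n/M*T   [M -> n]
n/M*T => n/n*T   [M -> n]
n/n*T => n/n*M   [T -> M]
n/n*M => n/n*n   [M -> n]

S => S*T => T*T => T/M*T => M/M*T => n/M*T => n/n*T => n/n*M => n/n*n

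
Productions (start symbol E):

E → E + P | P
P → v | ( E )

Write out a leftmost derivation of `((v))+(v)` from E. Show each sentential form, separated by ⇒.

E ⇒ E+P ⇒ P+P ⇒ (E)+P ⇒ (P)+P ⇒ ((E))+P ⇒ ((P))+P ⇒ ((v))+P ⇒ ((v))+(E) ⇒ ((v))+(P) ⇒ ((v))+(v)

E ⇒ E+P   [E → E + P]
E+P ⇒ P+P   [E → P]
P+P ⇒ (E)+P   [P → ( E )]
(E)+P ⇒ (P)+P   [E → P]
(P)+P ⇒ ((E))+P   [P → ( E )]
((E))+P ⇒ ((P))+P   [E → P]
((P))+P ⇒ ((v))+P   [P → v]
((v))+P ⇒ ((v))+(E)   [P → ( E )]
((v))+(E) ⇒ ((v))+(P)   [E → P]
((v))+(P) ⇒ ((v))+(v)   [P → v]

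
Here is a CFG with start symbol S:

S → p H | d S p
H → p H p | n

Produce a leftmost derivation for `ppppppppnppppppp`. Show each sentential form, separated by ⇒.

S⇒pH⇒ppHp⇒pppHpp⇒ppppHppp⇒pppppHpppp⇒ppppppHppppp⇒pppppppHpppppp⇒ppppppppHppppppp⇒ppppppppnppppppp

S ⇒ pH   [S → p H]
pH ⇒ ppHp   [H → p H p]
ppHp ⇒ pppHpp   [H → p H p]
pppHpp ⇒ ppppHppp   [H → p H p]
ppppHppp ⇒ pppppHpppp   [H → p H p]
pppppHpppp ⇒ ppppppHppppp   [H → p H p]
ppppppHppppp ⇒ pppppppHpppppp   [H → p H p]
pppppppHpppppp ⇒ ppppppppHppppppp   [H → p H p]
ppppppppHppppppp ⇒ ppppppppnppppppp   [H → n]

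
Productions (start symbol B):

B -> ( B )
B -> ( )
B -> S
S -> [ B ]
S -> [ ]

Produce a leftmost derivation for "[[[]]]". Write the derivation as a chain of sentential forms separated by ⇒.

B⇒S⇒[B]⇒[S]⇒[[B]]⇒[[S]]⇒[[[]]]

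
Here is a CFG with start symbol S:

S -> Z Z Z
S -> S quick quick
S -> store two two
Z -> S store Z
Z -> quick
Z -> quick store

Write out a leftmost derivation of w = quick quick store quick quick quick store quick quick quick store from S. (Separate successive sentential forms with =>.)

S => Z Z Z   [S -> Z Z Z]
Z Z Z => S store Z Z Z   [Z -> S store Z]
S store Z Z Z => S quick quick store Z Z Z   [S -> S quick quick]
S quick quick store Z Z Z => Z Z Z quick quick store Z Z Z   [S -> Z Z Z]
Z Z Z quick quick store Z Z Z => quick Z Z quick quick store Z Z Z   [Z -> quick]
quick Z Z quick quick store Z Z Z => quick quick store Z quick quick store Z Z Z   [Z -> quick store]
quick quick store Z quick quick store Z Z Z => quick quick store quick quick quick store Z Z Z   [Z -> quick]
quick quick store quick quick quick store Z Z Z => quick quick store quick quick quick store quick Z Z   [Z -> quick]
quick quick store quick quick quick store quick Z Z => quick quick store quick quick quick store quick quick Z   [Z -> quick]
quick quick store quick quick quick store quick quick Z => quick quick store quick quick quick store quick quick quick store   [Z -> quick store]

S => Z Z Z => S store Z Z Z => S quick quick store Z Z Z => Z Z Z quick quick store Z Z Z => quick Z Z quick quick store Z Z Z => quick quick store Z quick quick store Z Z Z => quick quick store quick quick quick store Z Z Z => quick quick store quick quick quick store quick Z Z => quick quick store quick quick quick store quick quick Z => quick quick store quick quick quick store quick quick quick store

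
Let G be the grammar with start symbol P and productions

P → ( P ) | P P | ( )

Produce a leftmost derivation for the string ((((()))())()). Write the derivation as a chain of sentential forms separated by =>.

P=>(P)=>(PP)=>((P)P)=>((PP)P)=>(((P)P)P)=>((((P))P)P)=>((((()))P)P)=>((((()))())P)=>((((()))())())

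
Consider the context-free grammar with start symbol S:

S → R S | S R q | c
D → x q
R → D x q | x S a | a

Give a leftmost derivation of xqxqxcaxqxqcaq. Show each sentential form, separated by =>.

S=>SRq=>RSRq=>DxqSRq=>xqxqSRq=>xqxqRSRq=>xqxqxSaSRq=>xqxqxcaSRq=>xqxqxcaRSRq=>xqxqxcaDxqSRq=>xqxqxcaxqxqSRq=>xqxqxcaxqxqcRq=>xqxqxcaxqxqcaq

S => SRq   [S → S R q]
SRq => RSRq   [S → R S]
RSRq => DxqSRq   [R → D x q]
DxqSRq => xqxqSRq   [D → x q]
xqxqSRq => xqxqRSRq   [S → R S]
xqxqRSRq => xqxqxSaSRq   [R → x S a]
xqxqxSaSRq => xqxqxcaSRq   [S → c]
xqxqxcaSRq => xqxqxcaRSRq   [S → R S]
xqxqxcaRSRq => xqxqxcaDxqSRq   [R → D x q]
xqxqxcaDxqSRq => xqxqxcaxqxqSRq   [D → x q]
xqxqxcaxqxqSRq => xqxqxcaxqxqcRq   [S → c]
xqxqxcaxqxqcRq => xqxqxcaxqxqcaq   [R → a]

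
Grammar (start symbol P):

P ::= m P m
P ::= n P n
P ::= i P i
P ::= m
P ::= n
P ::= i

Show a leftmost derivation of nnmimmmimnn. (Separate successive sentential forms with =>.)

P => nPn => nnPnn => nnmPmnn => nnmiPimnn => nnmimPmimnn => nnmimmmimnn

P => nPn   [P ::= n P n]
nPn => nnPnn   [P ::= n P n]
nnPnn => nnmPmnn   [P ::= m P m]
nnmPmnn => nnmiPimnn   [P ::= i P i]
nnmiPimnn => nnmimPmimnn   [P ::= m P m]
nnmimPmimnn => nnmimmmimnn   [P ::= m]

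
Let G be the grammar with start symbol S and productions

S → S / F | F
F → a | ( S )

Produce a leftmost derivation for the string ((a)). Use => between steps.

S => F   [S → F]
F => (S)   [F → ( S )]
(S) => (F)   [S → F]
(F) => ((S))   [F → ( S )]
((S)) => ((F))   [S → F]
((F)) => ((a))   [F → a]

S => F => (S) => (F) => ((S)) => ((F)) => ((a))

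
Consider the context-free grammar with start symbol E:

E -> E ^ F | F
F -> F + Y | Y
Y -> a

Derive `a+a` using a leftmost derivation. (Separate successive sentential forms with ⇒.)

E ⇒ F ⇒ F+Y ⇒ Y+Y ⇒ a+Y ⇒ a+a

E ⇒ F   [E -> F]
F ⇒ F+Y   [F -> F + Y]
F+Y ⇒ Y+Y   [F -> Y]
Y+Y ⇒ a+Y   [Y -> a]
a+Y ⇒ a+a   [Y -> a]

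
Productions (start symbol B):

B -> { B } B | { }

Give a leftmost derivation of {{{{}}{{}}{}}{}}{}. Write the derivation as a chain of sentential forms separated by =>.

B=>{B}B=>{{B}B}B=>{{{B}B}B}B=>{{{{}}B}B}B=>{{{{}}{B}B}B}B=>{{{{}}{{}}B}B}B=>{{{{}}{{}}{}}B}B=>{{{{}}{{}}{}}{}}B=>{{{{}}{{}}{}}{}}{}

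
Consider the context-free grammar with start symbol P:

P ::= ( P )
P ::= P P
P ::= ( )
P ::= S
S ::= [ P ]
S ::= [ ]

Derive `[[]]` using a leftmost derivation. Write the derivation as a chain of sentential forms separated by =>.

P => S   [P ::= S]
S => [P]   [S ::= [ P ]]
[P] => [S]   [P ::= S]
[S] => [[]]   [S ::= [ ]]

P => S => [P] => [S] => [[]]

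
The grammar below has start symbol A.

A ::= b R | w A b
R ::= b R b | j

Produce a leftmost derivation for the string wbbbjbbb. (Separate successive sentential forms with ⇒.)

A ⇒ wAb   [A ::= w A b]
wAb ⇒ wbRb   [A ::= b R]
wbRb ⇒ wbbRbb   [R ::= b R b]
wbbRbb ⇒ wbbbRbbb   [R ::= b R b]
wbbbRbbb ⇒ wbbbjbbb   [R ::= j]

A ⇒ wAb ⇒ wbRb ⇒ wbbRbb ⇒ wbbbRbbb ⇒ wbbbjbbb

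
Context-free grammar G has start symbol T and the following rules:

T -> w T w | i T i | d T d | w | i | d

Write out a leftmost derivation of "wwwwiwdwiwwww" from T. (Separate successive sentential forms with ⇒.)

T⇒wTw⇒wwTww⇒wwwTwww⇒wwwwTwwww⇒wwwwiTiwwww⇒wwwwiwTwiwwww⇒wwwwiwdwiwwww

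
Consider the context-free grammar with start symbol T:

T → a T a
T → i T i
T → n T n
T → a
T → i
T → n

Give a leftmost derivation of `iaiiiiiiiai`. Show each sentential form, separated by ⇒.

T ⇒ iTi ⇒ iaTai ⇒ iaiTiai ⇒ iaiiTiiai ⇒ iaiiiTiiiai ⇒ iaiiiiiiiai

T ⇒ iTi   [T → i T i]
iTi ⇒ iaTai   [T → a T a]
iaTai ⇒ iaiTiai   [T → i T i]
iaiTiai ⇒ iaiiTiiai   [T → i T i]
iaiiTiiai ⇒ iaiiiTiiiai   [T → i T i]
iaiiiTiiiai ⇒ iaiiiiiiiai   [T → i]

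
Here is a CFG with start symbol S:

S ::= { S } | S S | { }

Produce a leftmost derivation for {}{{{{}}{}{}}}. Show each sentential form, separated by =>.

S => SS   [S ::= S S]
SS => {}S   [S ::= { }]
{}S => {}{S}   [S ::= { S }]
{}{S} => {}{{S}}   [S ::= { S }]
{}{{S}} => {}{{SS}}   [S ::= S S]
{}{{SS}} => {}{{SSS}}   [S ::= S S]
{}{{SSS}} => {}{{{S}SS}}   [S ::= { S }]
{}{{{S}SS}} => {}{{{{}}SS}}   [S ::= { }]
{}{{{{}}SS}} => {}{{{{}}{}S}}   [S ::= { }]
{}{{{{}}{}S}} => {}{{{{}}{}{}}}   [S ::= { }]

S=>SS=>{}S=>{}{S}=>{}{{S}}=>{}{{SS}}=>{}{{SSS}}=>{}{{{S}SS}}=>{}{{{{}}SS}}=>{}{{{{}}{}S}}=>{}{{{{}}{}{}}}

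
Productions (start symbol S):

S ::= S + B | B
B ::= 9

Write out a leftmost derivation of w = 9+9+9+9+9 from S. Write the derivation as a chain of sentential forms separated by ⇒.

S⇒S+B⇒S+B+B⇒S+B+B+B⇒S+B+B+B+B⇒B+B+B+B+B⇒9+B+B+B+B⇒9+9+B+B+B⇒9+9+9+B+B⇒9+9+9+9+B⇒9+9+9+9+9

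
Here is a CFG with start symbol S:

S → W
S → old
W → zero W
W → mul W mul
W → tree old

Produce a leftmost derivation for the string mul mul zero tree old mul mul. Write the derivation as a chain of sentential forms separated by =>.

S => W   [S → W]
W => mul W mul   [W → mul W mul]
mul W mul => mul mul W mul mul   [W → mul W mul]
mul mul W mul mul => mul mul zero W mul mul   [W → zero W]
mul mul zero W mul mul => mul mul zero tree old mul mul   [W → tree old]

S => W => mul W mul => mul mul W mul mul => mul mul zero W mul mul => mul mul zero tree old mul mul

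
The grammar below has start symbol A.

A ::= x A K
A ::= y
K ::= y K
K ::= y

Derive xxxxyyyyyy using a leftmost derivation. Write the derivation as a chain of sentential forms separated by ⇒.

A ⇒ xAK ⇒ xxAKK ⇒ xxxAKKK ⇒ xxxxAKKKK ⇒ xxxxyKKKK ⇒ xxxxyyKKKK ⇒ xxxxyyyKKK ⇒ xxxxyyyyKK ⇒ xxxxyyyyyK ⇒ xxxxyyyyyy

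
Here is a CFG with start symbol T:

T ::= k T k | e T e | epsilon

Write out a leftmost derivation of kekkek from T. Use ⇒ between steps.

T ⇒ kTk ⇒ keTek ⇒ kekTkek ⇒ kekkek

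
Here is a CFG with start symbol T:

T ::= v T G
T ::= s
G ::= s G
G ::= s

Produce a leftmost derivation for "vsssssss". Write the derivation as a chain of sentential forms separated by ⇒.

T ⇒ vTG ⇒ vsG ⇒ vssG ⇒ vsssG ⇒ vssssG ⇒ vsssssG ⇒ vssssssG ⇒ vsssssss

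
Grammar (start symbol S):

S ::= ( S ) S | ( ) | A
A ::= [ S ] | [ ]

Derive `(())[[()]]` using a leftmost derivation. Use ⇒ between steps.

S ⇒ (S)S ⇒ (())S ⇒ (())A ⇒ (())[S] ⇒ (())[A] ⇒ (())[[S]] ⇒ (())[[()]]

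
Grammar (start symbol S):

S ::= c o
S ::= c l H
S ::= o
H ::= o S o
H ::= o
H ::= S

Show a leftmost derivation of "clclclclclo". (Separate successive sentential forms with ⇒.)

S ⇒ clH ⇒ clS ⇒ clclH ⇒ clclS ⇒ clclclH ⇒ clclclS ⇒ clclclclH ⇒ clclclclS ⇒ clclclclclH ⇒ clclclclclo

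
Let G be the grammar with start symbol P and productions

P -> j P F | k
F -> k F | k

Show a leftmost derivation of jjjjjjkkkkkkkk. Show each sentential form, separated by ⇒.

P⇒jPF⇒jjPFF⇒jjjPFFF⇒jjjjPFFFF⇒jjjjjPFFFFF⇒jjjjjjPFFFFFF⇒jjjjjjkFFFFFF⇒jjjjjjkkFFFFFF⇒jjjjjjkkkFFFFF⇒jjjjjjkkkkFFFF⇒jjjjjjkkkkkFFF⇒jjjjjjkkkkkkFF⇒jjjjjjkkkkkkkF⇒jjjjjjkkkkkkkk

P ⇒ jPF   [P -> j P F]
jPF ⇒ jjPFF   [P -> j P F]
jjPFF ⇒ jjjPFFF   [P -> j P F]
jjjPFFF ⇒ jjjjPFFFF   [P -> j P F]
jjjjPFFFF ⇒ jjjjjPFFFFF   [P -> j P F]
jjjjjPFFFFF ⇒ jjjjjjPFFFFFF   [P -> j P F]
jjjjjjPFFFFFF ⇒ jjjjjjkFFFFFF   [P -> k]
jjjjjjkFFFFFF ⇒ jjjjjjkkFFFFFF   [F -> k F]
jjjjjjkkFFFFFF ⇒ jjjjjjkkkFFFFF   [F -> k]
jjjjjjkkkFFFFF ⇒ jjjjjjkkkkFFFF   [F -> k]
jjjjjjkkkkFFFF ⇒ jjjjjjkkkkkFFF   [F -> k]
jjjjjjkkkkkFFF ⇒ jjjjjjkkkkkkFF   [F -> k]
jjjjjjkkkkkkFF ⇒ jjjjjjkkkkkkkF   [F -> k]
jjjjjjkkkkkkkF ⇒ jjjjjjkkkkkkkk   [F -> k]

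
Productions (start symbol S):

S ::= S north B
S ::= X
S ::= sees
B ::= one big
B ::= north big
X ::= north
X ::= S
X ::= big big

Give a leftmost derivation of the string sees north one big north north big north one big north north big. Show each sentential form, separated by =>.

S => S north B => S north B north B => S north B north B north B => S north B north B north B north B => sees north B north B north B north B => sees north one big north B north B north B => sees north one big north north big north B north B => sees north one big north north big north one big north B => sees north one big north north big north one big north north big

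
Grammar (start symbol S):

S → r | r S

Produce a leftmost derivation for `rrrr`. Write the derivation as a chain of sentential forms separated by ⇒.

S ⇒ rS   [S → r S]
rS ⇒ rrS   [S → r S]
rrS ⇒ rrrS   [S → r S]
rrrS ⇒ rrrr   [S → r]

S ⇒ rS ⇒ rrS ⇒ rrrS ⇒ rrrr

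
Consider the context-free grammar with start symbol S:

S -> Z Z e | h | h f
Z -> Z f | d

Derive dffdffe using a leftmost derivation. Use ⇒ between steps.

S ⇒ ZZe ⇒ ZfZe ⇒ ZffZe ⇒ dffZe ⇒ dffZfe ⇒ dffZffe ⇒ dffdffe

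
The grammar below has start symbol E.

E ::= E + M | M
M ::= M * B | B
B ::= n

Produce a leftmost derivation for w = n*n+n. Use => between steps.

E => E+M   [E ::= E + M]
E+M => M+M   [E ::= M]
M+M => M*B+M   [M ::= M * B]
M*B+M => B*B+M   [M ::= B]
B*B+M => n*B+M   [B ::= n]
n*B+M => n*n+M   [B ::= n]
n*n+M => n*n+B   [M ::= B]
n*n+B => n*n+n   [B ::= n]

E => E+M => M+M => M*B+M => B*B+M => n*B+M => n*n+M => n*n+B => n*n+n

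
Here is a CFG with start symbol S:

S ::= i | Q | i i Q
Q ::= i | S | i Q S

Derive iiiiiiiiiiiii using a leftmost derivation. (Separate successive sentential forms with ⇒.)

S⇒iiQ⇒iiiQS⇒iiiiQSS⇒iiiiSSS⇒iiiiiiQSS⇒iiiiiiiSS⇒iiiiiiiiS⇒iiiiiiiiQ⇒iiiiiiiiiQS⇒iiiiiiiiiiQSS⇒iiiiiiiiiiiSS⇒iiiiiiiiiiiiS⇒iiiiiiiiiiiiQ⇒iiiiiiiiiiiii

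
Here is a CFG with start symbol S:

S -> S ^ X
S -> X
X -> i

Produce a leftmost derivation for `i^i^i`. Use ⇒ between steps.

S ⇒ S^X   [S -> S ^ X]
S^X ⇒ S^X^X   [S -> S ^ X]
S^X^X ⇒ X^X^X   [S -> X]
X^X^X ⇒ i^X^X   [X -> i]
i^X^X ⇒ i^i^X   [X -> i]
i^i^X ⇒ i^i^i   [X -> i]

S ⇒ S^X ⇒ S^X^X ⇒ X^X^X ⇒ i^X^X ⇒ i^i^X ⇒ i^i^i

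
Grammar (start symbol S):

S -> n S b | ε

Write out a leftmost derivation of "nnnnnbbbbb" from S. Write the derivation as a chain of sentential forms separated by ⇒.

S ⇒ nSb ⇒ nnSbb ⇒ nnnSbbb ⇒ nnnnSbbbb ⇒ nnnnnSbbbbb ⇒ nnnnnbbbbb

S ⇒ nSb   [S -> n S b]
nSb ⇒ nnSbb   [S -> n S b]
nnSbb ⇒ nnnSbbb   [S -> n S b]
nnnSbbb ⇒ nnnnSbbbb   [S -> n S b]
nnnnSbbbb ⇒ nnnnnSbbbbb   [S -> n S b]
nnnnnSbbbbb ⇒ nnnnnbbbbb   [S -> ε]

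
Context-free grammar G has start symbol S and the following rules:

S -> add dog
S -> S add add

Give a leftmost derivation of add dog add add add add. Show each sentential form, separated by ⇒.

S ⇒ S add add ⇒ S add add add add ⇒ add dog add add add add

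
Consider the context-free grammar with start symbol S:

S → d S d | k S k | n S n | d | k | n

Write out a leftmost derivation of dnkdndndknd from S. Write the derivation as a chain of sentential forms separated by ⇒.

S⇒dSd⇒dnSnd⇒dnkSknd⇒dnkdSdknd⇒dnkdnSndknd⇒dnkdndndknd

S ⇒ dSd   [S → d S d]
dSd ⇒ dnSnd   [S → n S n]
dnSnd ⇒ dnkSknd   [S → k S k]
dnkSknd ⇒ dnkdSdknd   [S → d S d]
dnkdSdknd ⇒ dnkdnSndknd   [S → n S n]
dnkdnSndknd ⇒ dnkdndndknd   [S → d]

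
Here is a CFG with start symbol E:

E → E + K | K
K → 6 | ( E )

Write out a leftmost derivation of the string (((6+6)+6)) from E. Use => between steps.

E => K   [E → K]
K => (E)   [K → ( E )]
(E) => (K)   [E → K]
(K) => ((E))   [K → ( E )]
((E)) => ((E+K))   [E → E + K]
((E+K)) => ((K+K))   [E → K]
((K+K)) => (((E)+K))   [K → ( E )]
(((E)+K)) => (((E+K)+K))   [E → E + K]
(((E+K)+K)) => (((K+K)+K))   [E → K]
(((K+K)+K)) => (((6+K)+K))   [K → 6]
(((6+K)+K)) => (((6+6)+K))   [K → 6]
(((6+6)+K)) => (((6+6)+6))   [K → 6]

E => K => (E) => (K) => ((E)) => ((E+K)) => ((K+K)) => (((E)+K)) => (((E+K)+K)) => (((K+K)+K)) => (((6+K)+K)) => (((6+6)+K)) => (((6+6)+6))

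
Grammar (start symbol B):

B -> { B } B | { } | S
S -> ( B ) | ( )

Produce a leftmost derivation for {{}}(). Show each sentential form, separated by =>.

B => {B}B => {{}}B => {{}}S => {{}}()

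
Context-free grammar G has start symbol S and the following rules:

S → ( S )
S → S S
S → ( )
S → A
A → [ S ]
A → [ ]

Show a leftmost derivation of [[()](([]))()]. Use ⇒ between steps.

S ⇒ A   [S → A]
A ⇒ [S]   [A → [ S ]]
[S] ⇒ [SS]   [S → S S]
[SS] ⇒ [SSS]   [S → S S]
[SSS] ⇒ [ASS]   [S → A]
[ASS] ⇒ [[S]SS]   [A → [ S ]]
[[S]SS] ⇒ [[()]SS]   [S → ( )]
[[()]SS] ⇒ [[()](S)S]   [S → ( S )]
[[()](S)S] ⇒ [[()]((S))S]   [S → ( S )]
[[()]((S))S] ⇒ [[()]((A))S]   [S → A]
[[()]((A))S] ⇒ [[()](([]))S]   [A → [ ]]
[[()](([]))S] ⇒ [[()](([]))()]   [S → ( )]

S⇒A⇒[S]⇒[SS]⇒[SSS]⇒[ASS]⇒[[S]SS]⇒[[()]SS]⇒[[()](S)S]⇒[[()]((S))S]⇒[[()]((A))S]⇒[[()](([]))S]⇒[[()](([]))()]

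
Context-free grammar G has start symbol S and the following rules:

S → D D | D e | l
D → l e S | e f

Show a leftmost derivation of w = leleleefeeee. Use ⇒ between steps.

S ⇒ De   [S → D e]
De ⇒ leSe   [D → l e S]
leSe ⇒ leDee   [S → D e]
leDee ⇒ leleSee   [D → l e S]
leleSee ⇒ leleDeee   [S → D e]
leleDeee ⇒ leleleSeee   [D → l e S]
leleleSeee ⇒ leleleDeeee   [S → D e]
leleleDeeee ⇒ leleleefeeee   [D → e f]

S⇒De⇒leSe⇒leDee⇒leleSee⇒leleDeee⇒leleleSeee⇒leleleDeeee⇒leleleefeeee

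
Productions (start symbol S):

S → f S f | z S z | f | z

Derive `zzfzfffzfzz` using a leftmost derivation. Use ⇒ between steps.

S ⇒ zSz ⇒ zzSzz ⇒ zzfSfzz ⇒ zzfzSzfzz ⇒ zzfzfSfzfzz ⇒ zzfzfffzfzz

S ⇒ zSz   [S → z S z]
zSz ⇒ zzSzz   [S → z S z]
zzSzz ⇒ zzfSfzz   [S → f S f]
zzfSfzz ⇒ zzfzSzfzz   [S → z S z]
zzfzSzfzz ⇒ zzfzfSfzfzz   [S → f S f]
zzfzfSfzfzz ⇒ zzfzfffzfzz   [S → f]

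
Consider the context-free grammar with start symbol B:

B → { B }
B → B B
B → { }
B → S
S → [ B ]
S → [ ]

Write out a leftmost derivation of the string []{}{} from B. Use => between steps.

B=>BB=>BBB=>SBB=>[]BB=>[]{}B=>[]{}{}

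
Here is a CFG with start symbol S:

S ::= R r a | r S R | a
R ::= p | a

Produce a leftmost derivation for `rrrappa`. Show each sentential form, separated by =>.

S => rSR   [S ::= r S R]
rSR => rrSRR   [S ::= r S R]
rrSRR => rrrSRRR   [S ::= r S R]
rrrSRRR => rrraRRR   [S ::= a]
rrraRRR => rrrapRR   [R ::= p]
rrrapRR => rrrappR   [R ::= p]
rrrappR => rrrappa   [R ::= a]

S => rSR => rrSRR => rrrSRRR => rrraRRR => rrrapRR => rrrappR => rrrappa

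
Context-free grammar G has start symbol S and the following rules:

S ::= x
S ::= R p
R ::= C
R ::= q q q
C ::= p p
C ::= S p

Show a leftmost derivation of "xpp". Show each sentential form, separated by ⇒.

S⇒Rp⇒Cp⇒Spp⇒xpp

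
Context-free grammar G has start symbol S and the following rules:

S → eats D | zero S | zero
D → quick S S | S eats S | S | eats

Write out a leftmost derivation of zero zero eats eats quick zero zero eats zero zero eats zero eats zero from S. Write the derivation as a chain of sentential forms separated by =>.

S => zero S   [S → zero S]
zero S => zero zero S   [S → zero S]
zero zero S => zero zero eats D   [S → eats D]
zero zero eats D => zero zero eats S eats S   [D → S eats S]
zero zero eats S eats S => zero zero eats eats D eats S   [S → eats D]
zero zero eats eats D eats S => zero zero eats eats quick S S eats S   [D → quick S S]
zero zero eats eats quick S S eats S => zero zero eats eats quick zero S eats S   [S → zero]
zero zero eats eats quick zero S eats S => zero zero eats eats quick zero zero S eats S   [S → zero S]
zero zero eats eats quick zero zero S eats S => zero zero eats eats quick zero zero eats D eats S   [S → eats D]
zero zero eats eats quick zero zero eats D eats S => zero zero eats eats quick zero zero eats S eats S eats S   [D → S eats S]
zero zero eats eats quick zero zero eats S eats S eats S => zero zero eats eats quick zero zero eats zero S eats S eats S   [S → zero S]
zero zero eats eats quick zero zero eats zero S eats S eats S => zero zero eats eats quick zero zero eats zero zero eats S eats S   [S → zero]
zero zero eats eats quick zero zero eats zero zero eats S eats S => zero zero eats eats quick zero zero eats zero zero eats zero eats S   [S → zero]
zero zero eats eats quick zero zero eats zero zero eats zero eats S => zero zero eats eats quick zero zero eats zero zero eats zero eats zero   [S → zero]

S => zero S => zero zero S => zero zero eats D => zero zero eats S eats S => zero zero eats eats D eats S => zero zero eats eats quick S S eats S => zero zero eats eats quick zero S eats S => zero zero eats eats quick zero zero S eats S => zero zero eats eats quick zero zero eats D eats S => zero zero eats eats quick zero zero eats S eats S eats S => zero zero eats eats quick zero zero eats zero S eats S eats S => zero zero eats eats quick zero zero eats zero zero eats S eats S => zero zero eats eats quick zero zero eats zero zero eats zero eats S => zero zero eats eats quick zero zero eats zero zero eats zero eats zero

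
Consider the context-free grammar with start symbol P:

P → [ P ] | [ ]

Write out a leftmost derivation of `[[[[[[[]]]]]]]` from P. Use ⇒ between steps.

P⇒[P]⇒[[P]]⇒[[[P]]]⇒[[[[P]]]]⇒[[[[[P]]]]]⇒[[[[[[P]]]]]]⇒[[[[[[[]]]]]]]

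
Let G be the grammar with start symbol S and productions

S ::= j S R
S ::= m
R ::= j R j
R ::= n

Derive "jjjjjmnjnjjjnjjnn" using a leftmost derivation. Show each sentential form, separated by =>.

S => jSR => jjSRR => jjjSRRR => jjjjSRRRR => jjjjjSRRRRR => jjjjjmRRRRR => jjjjjmnRRRR => jjjjjmnjRjRRR => jjjjjmnjnjRRR => jjjjjmnjnjjRjRR => jjjjjmnjnjjjRjjRR => jjjjjmnjnjjjnjjRR => jjjjjmnjnjjjnjjnR => jjjjjmnjnjjjnjjnn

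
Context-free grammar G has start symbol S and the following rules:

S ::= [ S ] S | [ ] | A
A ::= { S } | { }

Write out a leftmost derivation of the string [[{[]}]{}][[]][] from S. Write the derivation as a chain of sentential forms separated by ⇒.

S ⇒ [S]S ⇒ [[S]S]S ⇒ [[A]S]S ⇒ [[{S}]S]S ⇒ [[{[]}]S]S ⇒ [[{[]}]A]S ⇒ [[{[]}]{}]S ⇒ [[{[]}]{}][S]S ⇒ [[{[]}]{}][[]]S ⇒ [[{[]}]{}][[]][]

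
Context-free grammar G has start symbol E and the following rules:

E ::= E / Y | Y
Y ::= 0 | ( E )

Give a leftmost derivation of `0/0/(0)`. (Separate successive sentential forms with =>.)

E => E/Y   [E ::= E / Y]
E/Y => E/Y/Y   [E ::= E / Y]
E/Y/Y => Y/Y/Y   [E ::= Y]
Y/Y/Y => 0/Y/Y   [Y ::= 0]
0/Y/Y => 0/0/Y   [Y ::= 0]
0/0/Y => 0/0/(E)   [Y ::= ( E )]
0/0/(E) => 0/0/(Y)   [E ::= Y]
0/0/(Y) => 0/0/(0)   [Y ::= 0]

E=>E/Y=>E/Y/Y=>Y/Y/Y=>0/Y/Y=>0/0/Y=>0/0/(E)=>0/0/(Y)=>0/0/(0)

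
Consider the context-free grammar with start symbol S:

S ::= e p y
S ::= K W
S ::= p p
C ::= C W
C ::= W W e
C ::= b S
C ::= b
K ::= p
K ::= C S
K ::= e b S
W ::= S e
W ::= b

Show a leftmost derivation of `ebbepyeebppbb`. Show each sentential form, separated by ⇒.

S⇒KW⇒ebSW⇒ebKWW⇒ebCSWW⇒ebCWSWW⇒ebWWeWSWW⇒ebbWeWSWW⇒ebbSeeWSWW⇒ebbepyeeWSWW⇒ebbepyeebSWW⇒ebbepyeebppWW⇒ebbepyeebppbW⇒ebbepyeebppbb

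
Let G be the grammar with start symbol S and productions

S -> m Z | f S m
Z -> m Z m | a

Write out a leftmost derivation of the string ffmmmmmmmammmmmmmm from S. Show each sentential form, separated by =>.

S => fSm   [S -> f S m]
fSm => ffSmm   [S -> f S m]
ffSmm => ffmZmm   [S -> m Z]
ffmZmm => ffmmZmmm   [Z -> m Z m]
ffmmZmmm => ffmmmZmmmm   [Z -> m Z m]
ffmmmZmmmm => ffmmmmZmmmmm   [Z -> m Z m]
ffmmmmZmmmmm => ffmmmmmZmmmmmm   [Z -> m Z m]
ffmmmmmZmmmmmm => ffmmmmmmZmmmmmmm   [Z -> m Z m]
ffmmmmmmZmmmmmmm => ffmmmmmmmZmmmmmmmm   [Z -> m Z m]
ffmmmmmmmZmmmmmmmm => ffmmmmmmmammmmmmmm   [Z -> a]

S=>fSm=>ffSmm=>ffmZmm=>ffmmZmmm=>ffmmmZmmmm=>ffmmmmZmmmmm=>ffmmmmmZmmmmmm=>ffmmmmmmZmmmmmmm=>ffmmmmmmmZmmmmmmmm=>ffmmmmmmmammmmmmmm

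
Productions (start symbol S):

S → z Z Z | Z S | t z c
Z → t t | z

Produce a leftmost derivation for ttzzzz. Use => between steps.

S => ZS   [S → Z S]
ZS => ttS   [Z → t t]
ttS => ttZS   [S → Z S]
ttZS => ttzS   [Z → z]
ttzS => ttzzZZ   [S → z Z Z]
ttzzZZ => ttzzzZ   [Z → z]
ttzzzZ => ttzzzz   [Z → z]

S => ZS => ttS => ttZS => ttzS => ttzzZZ => ttzzzZ => ttzzzz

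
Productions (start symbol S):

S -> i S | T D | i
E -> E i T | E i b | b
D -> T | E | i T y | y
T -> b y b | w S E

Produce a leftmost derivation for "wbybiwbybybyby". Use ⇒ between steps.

S ⇒ TD   [S -> T D]
TD ⇒ wSED   [T -> w S E]
wSED ⇒ wTDED   [S -> T D]
wTDED ⇒ wbybDED   [T -> b y b]
wbybDED ⇒ wbybiTyED   [D -> i T y]
wbybiTyED ⇒ wbybiwSEyED   [T -> w S E]
wbybiwSEyED ⇒ wbybiwTDEyED   [S -> T D]
wbybiwTDEyED ⇒ wbybiwbybDEyED   [T -> b y b]
wbybiwbybDEyED ⇒ wbybiwbybyEyED   [D -> y]
wbybiwbybyEyED ⇒ wbybiwbybybyED   [E -> b]
wbybiwbybybyED ⇒ wbybiwbybybybD   [E -> b]
wbybiwbybybybD ⇒ wbybiwbybybyby   [D -> y]

S ⇒ TD ⇒ wSED ⇒ wTDED ⇒ wbybDED ⇒ wbybiTyED ⇒ wbybiwSEyED ⇒ wbybiwTDEyED ⇒ wbybiwbybDEyED ⇒ wbybiwbybyEyED ⇒ wbybiwbybybyED ⇒ wbybiwbybybybD ⇒ wbybiwbybybyby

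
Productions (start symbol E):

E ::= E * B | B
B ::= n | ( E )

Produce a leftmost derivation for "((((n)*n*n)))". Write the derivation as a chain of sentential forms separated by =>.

E=>B=>(E)=>(B)=>((E))=>((B))=>(((E)))=>(((E*B)))=>(((E*B*B)))=>(((B*B*B)))=>((((E)*B*B)))=>((((B)*B*B)))=>((((n)*B*B)))=>((((n)*n*B)))=>((((n)*n*n)))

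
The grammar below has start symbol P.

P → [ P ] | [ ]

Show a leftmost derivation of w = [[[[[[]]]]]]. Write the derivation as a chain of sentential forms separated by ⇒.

P ⇒ [P] ⇒ [[P]] ⇒ [[[P]]] ⇒ [[[[P]]]] ⇒ [[[[[P]]]]] ⇒ [[[[[[]]]]]]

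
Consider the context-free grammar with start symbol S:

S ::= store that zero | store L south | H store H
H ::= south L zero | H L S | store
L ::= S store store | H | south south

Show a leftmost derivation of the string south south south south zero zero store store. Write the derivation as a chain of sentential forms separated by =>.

S => H store H => south L zero store H => south H zero store H => south south L zero zero store H => south south south south zero zero store H => south south south south zero zero store store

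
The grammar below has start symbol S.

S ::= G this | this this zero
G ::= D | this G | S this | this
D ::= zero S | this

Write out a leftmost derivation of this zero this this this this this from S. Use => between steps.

S => G this => this G this => this S this this => this G this this this => this D this this this => this zero S this this this => this zero G this this this this => this zero this this this this this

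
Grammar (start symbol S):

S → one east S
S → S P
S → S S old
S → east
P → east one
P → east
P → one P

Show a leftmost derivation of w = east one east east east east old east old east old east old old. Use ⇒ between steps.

S ⇒ S S old   [S → S S old]
S S old ⇒ east S old   [S → east]
east S old ⇒ east S S old old   [S → S S old]
east S S old old ⇒ east S S old S old old   [S → S S old]
east S S old S old old ⇒ east one east S S old S old old   [S → one east S]
east one east S S old S old old ⇒ east one east S S old S old S old old   [S → S S old]
east one east S S old S old S old old ⇒ east one east S S old S old S old S old old   [S → S S old]
east one east S S old S old S old S old old ⇒ east one east S P S old S old S old S old old   [S → S P]
east one east S P S old S old S old S old old ⇒ east one east east P S old S old S old S old old   [S → east]
east one east east P S old S old S old S old old ⇒ east one east east east S old S old S old S old old   [P → east]
east one east east east S old S old S old S old old ⇒ east one east east east east old S old S old S old old   [S → east]
east one east east east east old S old S old S old old ⇒ east one east east east east old east old S old S old old   [S → east]
east one east east east east old east old S old S old old ⇒ east one east east east east old east old east old S old old   [S → east]
east one east east east east old east old east old S old old ⇒ east one east east east east old east old east old east old old   [S → east]

S ⇒ S S old ⇒ east S old ⇒ east S S old old ⇒ east S S old S old old ⇒ east one east S S old S old old ⇒ east one east S S old S old S old old ⇒ east one east S S old S old S old S old old ⇒ east one east S P S old S old S old S old old ⇒ east one east east P S old S old S old S old old ⇒ east one east east east S old S old S old S old old ⇒ east one east east east east old S old S old S old old ⇒ east one east east east east old east old S old S old old ⇒ east one east east east east old east old east old S old old ⇒ east one east east east east old east old east old east old old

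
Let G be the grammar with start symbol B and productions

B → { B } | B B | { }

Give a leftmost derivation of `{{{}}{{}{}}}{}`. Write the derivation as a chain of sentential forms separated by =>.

B => BB   [B → B B]
BB => {B}B   [B → { B }]
{B}B => {BB}B   [B → B B]
{BB}B => {{B}B}B   [B → { B }]
{{B}B}B => {{{}}B}B   [B → { }]
{{{}}B}B => {{{}}{B}}B   [B → { B }]
{{{}}{B}}B => {{{}}{BB}}B   [B → B B]
{{{}}{BB}}B => {{{}}{{}B}}B   [B → { }]
{{{}}{{}B}}B => {{{}}{{}{}}}B   [B → { }]
{{{}}{{}{}}}B => {{{}}{{}{}}}{}   [B → { }]

B => BB => {B}B => {BB}B => {{B}B}B => {{{}}B}B => {{{}}{B}}B => {{{}}{BB}}B => {{{}}{{}B}}B => {{{}}{{}{}}}B => {{{}}{{}{}}}{}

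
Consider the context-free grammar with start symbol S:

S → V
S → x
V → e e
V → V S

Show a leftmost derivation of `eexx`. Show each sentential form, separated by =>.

S => V => VS => VSS => eeSS => eexS => eexx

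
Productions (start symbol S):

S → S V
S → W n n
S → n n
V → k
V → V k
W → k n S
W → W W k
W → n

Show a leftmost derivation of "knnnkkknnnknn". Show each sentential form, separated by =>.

S => Wnn => WWknn => knSWknn => knSVWknn => knnnVWknn => knnnVkWknn => knnnkkWknn => knnnkkknSknn => knnnkkknnnknn

S => Wnn   [S → W n n]
Wnn => WWknn   [W → W W k]
WWknn => knSWknn   [W → k n S]
knSWknn => knSVWknn   [S → S V]
knSVWknn => knnnVWknn   [S → n n]
knnnVWknn => knnnVkWknn   [V → V k]
knnnVkWknn => knnnkkWknn   [V → k]
knnnkkWknn => knnnkkknSknn   [W → k n S]
knnnkkknSknn => knnnkkknnnknn   [S → n n]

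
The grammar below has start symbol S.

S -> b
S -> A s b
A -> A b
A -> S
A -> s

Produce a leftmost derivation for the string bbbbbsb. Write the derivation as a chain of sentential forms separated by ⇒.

S ⇒ Asb ⇒ Absb ⇒ Abbsb ⇒ Abbbsb ⇒ Abbbbsb ⇒ Sbbbbsb ⇒ bbbbbsb

S ⇒ Asb   [S -> A s b]
Asb ⇒ Absb   [A -> A b]
Absb ⇒ Abbsb   [A -> A b]
Abbsb ⇒ Abbbsb   [A -> A b]
Abbbsb ⇒ Abbbbsb   [A -> A b]
Abbbbsb ⇒ Sbbbbsb   [A -> S]
Sbbbbsb ⇒ bbbbbsb   [S -> b]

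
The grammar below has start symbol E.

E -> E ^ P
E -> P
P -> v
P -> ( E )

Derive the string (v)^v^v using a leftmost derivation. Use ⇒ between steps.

E ⇒ E^P   [E -> E ^ P]
E^P ⇒ E^P^P   [E -> E ^ P]
E^P^P ⇒ P^P^P   [E -> P]
P^P^P ⇒ (E)^P^P   [P -> ( E )]
(E)^P^P ⇒ (P)^P^P   [E -> P]
(P)^P^P ⇒ (v)^P^P   [P -> v]
(v)^P^P ⇒ (v)^v^P   [P -> v]
(v)^v^P ⇒ (v)^v^v   [P -> v]

E ⇒ E^P ⇒ E^P^P ⇒ P^P^P ⇒ (E)^P^P ⇒ (P)^P^P ⇒ (v)^P^P ⇒ (v)^v^P ⇒ (v)^v^v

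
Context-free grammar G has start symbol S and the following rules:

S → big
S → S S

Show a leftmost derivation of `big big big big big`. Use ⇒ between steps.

S ⇒ S S   [S → S S]
S S ⇒ S S S   [S → S S]
S S S ⇒ S S S S   [S → S S]
S S S S ⇒ S S S S S   [S → S S]
S S S S S ⇒ big S S S S   [S → big]
big S S S S ⇒ big big S S S   [S → big]
big big S S S ⇒ big big big S S   [S → big]
big big big S S ⇒ big big big big S   [S → big]
big big big big S ⇒ big big big big big   [S → big]

S ⇒ S S ⇒ S S S ⇒ S S S S ⇒ S S S S S ⇒ big S S S S ⇒ big big S S S ⇒ big big big S S ⇒ big big big big S ⇒ big big big big big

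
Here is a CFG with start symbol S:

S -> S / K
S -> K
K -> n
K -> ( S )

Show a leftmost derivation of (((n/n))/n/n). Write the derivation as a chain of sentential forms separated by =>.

S=>K=>(S)=>(S/K)=>(S/K/K)=>(K/K/K)=>((S)/K/K)=>((K)/K/K)=>(((S))/K/K)=>(((S/K))/K/K)=>(((K/K))/K/K)=>(((n/K))/K/K)=>(((n/n))/K/K)=>(((n/n))/n/K)=>(((n/n))/n/n)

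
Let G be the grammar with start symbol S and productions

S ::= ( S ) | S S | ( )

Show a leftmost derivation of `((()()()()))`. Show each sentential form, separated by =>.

S => (S)   [S ::= ( S )]
(S) => ((S))   [S ::= ( S )]
((S)) => ((SS))   [S ::= S S]
((SS)) => ((SSS))   [S ::= S S]
((SSS)) => ((SSSS))   [S ::= S S]
((SSSS)) => ((()SSS))   [S ::= ( )]
((()SSS)) => ((()()SS))   [S ::= ( )]
((()()SS)) => ((()()()S))   [S ::= ( )]
((()()()S)) => ((()()()()))   [S ::= ( )]

S => (S) => ((S)) => ((SS)) => ((SSS)) => ((SSSS)) => ((()SSS)) => ((()()SS)) => ((()()()S)) => ((()()()()))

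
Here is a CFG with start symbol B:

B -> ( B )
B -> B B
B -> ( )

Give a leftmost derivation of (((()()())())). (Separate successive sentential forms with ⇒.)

B ⇒ (B) ⇒ ((B)) ⇒ ((BB)) ⇒ (((B)B)) ⇒ (((BB)B)) ⇒ (((()B)B)) ⇒ (((()BB)B)) ⇒ (((()()B)B)) ⇒ (((()()())B)) ⇒ (((()()())()))

B ⇒ (B)   [B -> ( B )]
(B) ⇒ ((B))   [B -> ( B )]
((B)) ⇒ ((BB))   [B -> B B]
((BB)) ⇒ (((B)B))   [B -> ( B )]
(((B)B)) ⇒ (((BB)B))   [B -> B B]
(((BB)B)) ⇒ (((()B)B))   [B -> ( )]
(((()B)B)) ⇒ (((()BB)B))   [B -> B B]
(((()BB)B)) ⇒ (((()()B)B))   [B -> ( )]
(((()()B)B)) ⇒ (((()()())B))   [B -> ( )]
(((()()())B)) ⇒ (((()()())()))   [B -> ( )]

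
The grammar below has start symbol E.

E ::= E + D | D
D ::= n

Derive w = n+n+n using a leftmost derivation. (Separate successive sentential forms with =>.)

E => E+D   [E ::= E + D]
E+D => E+D+D   [E ::= E + D]
E+D+D => D+D+D   [E ::= D]
D+D+D => n+D+D   [D ::= n]
n+D+D => n+n+D   [D ::= n]
n+n+D => n+n+n   [D ::= n]

E => E+D => E+D+D => D+D+D => n+D+D => n+n+D => n+n+n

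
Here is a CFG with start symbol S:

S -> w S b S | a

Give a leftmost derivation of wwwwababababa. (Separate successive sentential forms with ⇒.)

S ⇒ wSbS   [S -> w S b S]
wSbS ⇒ wwSbSbS   [S -> w S b S]
wwSbSbS ⇒ wwwSbSbSbS   [S -> w S b S]
wwwSbSbSbS ⇒ wwwwSbSbSbSbS   [S -> w S b S]
wwwwSbSbSbSbS ⇒ wwwwabSbSbSbS   [S -> a]
wwwwabSbSbSbS ⇒ wwwwababSbSbS   [S -> a]
wwwwababSbSbS ⇒ wwwwabababSbS   [S -> a]
wwwwabababSbS ⇒ wwwwababababS   [S -> a]
wwwwababababS ⇒ wwwwababababa   [S -> a]

S ⇒ wSbS ⇒ wwSbSbS ⇒ wwwSbSbSbS ⇒ wwwwSbSbSbSbS ⇒ wwwwabSbSbSbS ⇒ wwwwababSbSbS ⇒ wwwwabababSbS ⇒ wwwwababababS ⇒ wwwwababababa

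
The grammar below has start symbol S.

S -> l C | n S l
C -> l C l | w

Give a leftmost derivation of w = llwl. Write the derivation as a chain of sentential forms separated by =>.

S => lC => llCl => llwl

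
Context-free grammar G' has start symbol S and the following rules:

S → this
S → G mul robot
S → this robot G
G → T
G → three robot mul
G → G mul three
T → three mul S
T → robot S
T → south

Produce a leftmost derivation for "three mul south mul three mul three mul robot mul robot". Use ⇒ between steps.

S ⇒ G mul robot   [S → G mul robot]
G mul robot ⇒ T mul robot   [G → T]
T mul robot ⇒ three mul S mul robot   [T → three mul S]
three mul S mul robot ⇒ three mul G mul robot mul robot   [S → G mul robot]
three mul G mul robot mul robot ⇒ three mul G mul three mul robot mul robot   [G → G mul three]
three mul G mul three mul robot mul robot ⇒ three mul G mul three mul three mul robot mul robot   [G → G mul three]
three mul G mul three mul three mul robot mul robot ⇒ three mul T mul three mul three mul robot mul robot   [G → T]
three mul T mul three mul three mul robot mul robot ⇒ three mul south mul three mul three mul robot mul robot   [T → south]

S ⇒ G mul robot ⇒ T mul robot ⇒ three mul S mul robot ⇒ three mul G mul robot mul robot ⇒ three mul G mul three mul robot mul robot ⇒ three mul G mul three mul three mul robot mul robot ⇒ three mul T mul three mul three mul robot mul robot ⇒ three mul south mul three mul three mul robot mul robot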